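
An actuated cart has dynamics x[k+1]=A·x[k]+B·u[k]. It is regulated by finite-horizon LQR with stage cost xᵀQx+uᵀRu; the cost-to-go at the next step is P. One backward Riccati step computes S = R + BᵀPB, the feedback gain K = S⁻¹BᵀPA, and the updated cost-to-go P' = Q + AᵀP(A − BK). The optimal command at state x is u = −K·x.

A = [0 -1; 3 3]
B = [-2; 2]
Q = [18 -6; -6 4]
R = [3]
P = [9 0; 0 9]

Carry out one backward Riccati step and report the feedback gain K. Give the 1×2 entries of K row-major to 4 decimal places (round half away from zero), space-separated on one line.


0.7200 0.9600

BᵀP = [-18.0000 18.0000]
S = R + BᵀPB = [3] + [72.0000] = [75.0000]
BᵀPA = [54.0000 72.0000]
K = S⁻¹·BᵀPA = [0.7200 0.9600]
A−BK = [1.4400 0.9200; 1.5600 1.0800]
AᵀP(A−BK) = [42.1200 29.1600; 29.1600 20.8800]
P' = Q + AᵀP(A−BK) = [60.1200 23.1600; 23.1600 24.8800]
tr(P') = 85.0000


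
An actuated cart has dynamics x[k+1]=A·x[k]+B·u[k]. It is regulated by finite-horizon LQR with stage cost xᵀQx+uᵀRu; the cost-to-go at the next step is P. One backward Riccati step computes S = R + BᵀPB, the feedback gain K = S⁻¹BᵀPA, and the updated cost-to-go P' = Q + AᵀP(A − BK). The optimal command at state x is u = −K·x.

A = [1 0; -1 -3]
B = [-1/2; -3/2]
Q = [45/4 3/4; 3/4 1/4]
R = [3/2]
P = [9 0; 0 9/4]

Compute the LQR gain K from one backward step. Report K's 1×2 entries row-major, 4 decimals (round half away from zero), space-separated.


BᵀP = [-4.5000 -3.3750]
S = R + BᵀPB = [3/2] + [7.3125] = [8.8125]
BᵀPA = [-1.1250 10.1250]
K = S⁻¹·BᵀPA = [-0.1277 1.1489]
A−BK = [0.9362 0.5745; -1.1915 -1.2766]
AᵀP(A−BK) = [11.1064 8.0426; 8.0426 8.6170]
P' = Q + AᵀP(A−BK) = [22.3564 8.7926; 8.7926 8.8670]
tr(P') = 31.2234

-0.1277 1.1489


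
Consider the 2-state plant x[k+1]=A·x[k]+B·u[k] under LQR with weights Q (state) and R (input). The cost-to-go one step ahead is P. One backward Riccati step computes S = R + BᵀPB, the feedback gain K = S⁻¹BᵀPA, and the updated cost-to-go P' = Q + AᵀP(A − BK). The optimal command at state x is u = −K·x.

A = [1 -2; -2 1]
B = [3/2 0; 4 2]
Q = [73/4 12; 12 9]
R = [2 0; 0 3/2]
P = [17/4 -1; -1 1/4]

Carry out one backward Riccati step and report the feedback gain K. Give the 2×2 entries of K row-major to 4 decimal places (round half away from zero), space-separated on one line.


0.6877 -1.0909 -0.9249 1.3636

BᵀP = [2.3750 -0.5000; -2.0000 0.5000]
S = R + BᵀPB = [2 0; 0 3/2] + [1.5625 -1.0000; -1.0000 1.0000] = [3.5625 -1.0000; -1.0000 2.5000]
BᵀPA = [3.3750 -5.2500; -3.0000 4.5000]
K = S⁻¹·BᵀPA = [0.6877 -1.0909; -0.9249 1.3636]
A−BK = [-0.0316 -0.3636; -2.9012 2.6364]
AᵀP(A−BK) = [4.1542 -6.2273; -6.2273 9.3864]
P' = Q + AᵀP(A−BK) = [22.4042 5.7727; 5.7727 18.3864]
tr(P') = 40.7905


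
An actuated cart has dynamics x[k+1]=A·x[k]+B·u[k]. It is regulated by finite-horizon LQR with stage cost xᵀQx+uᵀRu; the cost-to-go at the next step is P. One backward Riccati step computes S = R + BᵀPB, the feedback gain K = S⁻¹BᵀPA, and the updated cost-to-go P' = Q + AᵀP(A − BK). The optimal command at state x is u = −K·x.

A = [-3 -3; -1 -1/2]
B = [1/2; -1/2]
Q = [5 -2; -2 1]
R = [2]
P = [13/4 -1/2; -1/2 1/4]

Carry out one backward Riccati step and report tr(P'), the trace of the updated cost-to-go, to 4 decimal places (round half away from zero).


BᵀP = [1.8750 -0.3750]
S = R + BᵀPB = [2] + [1.1250] = [3.1250]
BᵀPA = [-5.2500 -5.4375]
K = S⁻¹·BᵀPA = [-1.6800 -1.7400]
A−BK = [-2.1600 -2.1300; -1.8400 -1.3700]
AᵀP(A−BK) = [17.6800 17.9900; 17.9900 18.3513]
P' = Q + AᵀP(A−BK) = [22.6800 15.9900; 15.9900 19.3513]
tr(P') = 42.0313

42.0313


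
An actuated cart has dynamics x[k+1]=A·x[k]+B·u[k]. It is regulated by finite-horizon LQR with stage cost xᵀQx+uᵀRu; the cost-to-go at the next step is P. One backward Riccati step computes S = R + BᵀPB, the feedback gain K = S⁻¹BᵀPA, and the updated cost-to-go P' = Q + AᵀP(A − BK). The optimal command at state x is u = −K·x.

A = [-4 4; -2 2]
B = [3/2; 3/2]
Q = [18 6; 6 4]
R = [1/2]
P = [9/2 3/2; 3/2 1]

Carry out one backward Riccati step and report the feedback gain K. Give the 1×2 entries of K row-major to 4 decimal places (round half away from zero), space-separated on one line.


BᵀP = [9.0000 3.7500]
S = R + BᵀPB = [1/2] + [19.1250] = [19.6250]
BᵀPA = [-43.5000 43.5000]
K = S⁻¹·BᵀPA = [-2.2166 2.2166]
A−BK = [-0.6752 0.6752; 1.3248 -1.3248]
AᵀP(A−BK) = [3.5796 -3.5796; -3.5796 3.5796]
P' = Q + AᵀP(A−BK) = [21.5796 2.4204; 2.4204 7.5796]
tr(P') = 29.1592

-2.2166 2.2166


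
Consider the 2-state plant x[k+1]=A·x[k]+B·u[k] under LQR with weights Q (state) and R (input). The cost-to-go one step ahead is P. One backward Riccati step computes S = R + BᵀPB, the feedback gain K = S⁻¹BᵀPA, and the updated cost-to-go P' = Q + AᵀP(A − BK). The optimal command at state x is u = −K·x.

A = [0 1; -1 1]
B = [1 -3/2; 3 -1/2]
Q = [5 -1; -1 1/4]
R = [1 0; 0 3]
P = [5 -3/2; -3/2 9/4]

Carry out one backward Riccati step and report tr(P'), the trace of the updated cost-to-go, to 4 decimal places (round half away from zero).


BᵀP = [0.5000 5.2500; -6.7500 1.1250]
S = R + BᵀPB = [1 0; 0 3] + [16.2500 -3.3750; -3.3750 9.5625] = [17.2500 -3.3750; -3.3750 12.5625]
BᵀPA = [-5.2500 5.7500; -1.1250 -5.6250]
K = S⁻¹·BᵀPA = [-0.3397 0.2594; -0.1808 -0.3781]
A−BK = [0.0685 0.1735; -0.0712 0.0329]
AᵀP(A−BK) = [0.2630 0.1863; 0.1863 0.6320]
P' = Q + AᵀP(A−BK) = [5.2630 -0.8137; -0.8137 0.8820]
tr(P') = 6.1450

6.1450


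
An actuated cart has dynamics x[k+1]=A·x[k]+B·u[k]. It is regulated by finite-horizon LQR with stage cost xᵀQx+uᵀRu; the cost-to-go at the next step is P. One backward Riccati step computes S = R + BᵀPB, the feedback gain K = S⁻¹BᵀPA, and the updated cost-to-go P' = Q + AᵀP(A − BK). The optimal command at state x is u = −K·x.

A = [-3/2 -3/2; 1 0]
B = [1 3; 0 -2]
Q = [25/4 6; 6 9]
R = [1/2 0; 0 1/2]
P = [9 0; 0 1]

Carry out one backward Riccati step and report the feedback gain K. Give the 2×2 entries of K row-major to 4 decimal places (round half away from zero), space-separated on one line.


-0.0811 -0.7297 -0.4715 -0.2432

BᵀP = [9.0000 0.0000; 27.0000 -2.0000]
S = R + BᵀPB = [1/2 0; 0 1/2] + [9.0000 27.0000; 27.0000 85.0000] = [9.5000 27.0000; 27.0000 85.5000]
BᵀPA = [-13.5000 -13.5000; -42.5000 -40.5000]
K = S⁻¹·BᵀPA = [-0.0811 -0.7297; -0.4715 -0.2432]
A−BK = [-0.0045 -0.0405; 0.0571 -0.4865]
AᵀP(A−BK) = [0.1179 0.0608; 0.0608 0.5473]
P' = Q + AᵀP(A−BK) = [6.3679 6.0608; 6.0608 9.5473]
tr(P') = 15.9152


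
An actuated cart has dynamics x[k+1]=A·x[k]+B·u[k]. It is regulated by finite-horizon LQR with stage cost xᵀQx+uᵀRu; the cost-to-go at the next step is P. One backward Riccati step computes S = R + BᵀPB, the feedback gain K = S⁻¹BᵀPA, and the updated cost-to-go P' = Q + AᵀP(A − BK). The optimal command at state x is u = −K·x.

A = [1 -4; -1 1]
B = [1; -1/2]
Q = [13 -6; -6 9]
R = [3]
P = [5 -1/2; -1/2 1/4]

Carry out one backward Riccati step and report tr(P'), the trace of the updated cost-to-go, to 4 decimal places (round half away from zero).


53.8540

BᵀP = [5.2500 -0.6250]
S = R + BᵀPB = [3] + [5.5625] = [8.5625]
BᵀPA = [5.8750 -21.6250]
K = S⁻¹·BᵀPA = [0.6861 -2.5255]
A−BK = [0.3139 -1.4745; -0.6569 -0.2628]
AᵀP(A−BK) = [2.2190 -7.9124; -7.9124 29.6350]
P' = Q + AᵀP(A−BK) = [15.2190 -13.9124; -13.9124 38.6350]
tr(P') = 53.8540


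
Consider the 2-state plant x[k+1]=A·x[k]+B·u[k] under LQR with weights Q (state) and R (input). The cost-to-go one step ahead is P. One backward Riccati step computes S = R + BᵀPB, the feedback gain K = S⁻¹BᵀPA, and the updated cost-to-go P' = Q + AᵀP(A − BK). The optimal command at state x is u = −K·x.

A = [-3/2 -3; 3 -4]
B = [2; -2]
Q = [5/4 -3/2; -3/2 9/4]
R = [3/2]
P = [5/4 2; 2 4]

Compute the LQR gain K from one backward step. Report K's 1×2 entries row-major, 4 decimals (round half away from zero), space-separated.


-1.5000 3.1538

BᵀP = [-1.5000 -4.0000]
S = R + BᵀPB = [3/2] + [5.0000] = [6.5000]
BᵀPA = [-9.7500 20.5000]
K = S⁻¹·BᵀPA = [-1.5000 3.1538]
A−BK = [1.5000 -9.3077; 0.0000 2.3077]
AᵀP(A−BK) = [6.1875 -17.6250; -17.6250 58.5962]
P' = Q + AᵀP(A−BK) = [7.4375 -19.1250; -19.1250 60.8462]
tr(P') = 68.2837


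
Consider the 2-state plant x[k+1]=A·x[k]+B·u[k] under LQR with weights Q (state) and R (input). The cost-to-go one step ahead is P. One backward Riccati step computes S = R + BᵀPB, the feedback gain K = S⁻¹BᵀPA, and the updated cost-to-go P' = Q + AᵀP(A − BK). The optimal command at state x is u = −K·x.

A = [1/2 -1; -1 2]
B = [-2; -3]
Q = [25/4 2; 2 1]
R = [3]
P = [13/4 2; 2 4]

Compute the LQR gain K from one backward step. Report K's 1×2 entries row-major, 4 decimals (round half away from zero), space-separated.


BᵀP = [-12.5000 -16.0000]
S = R + BᵀPB = [3] + [73.0000] = [76.0000]
BᵀPA = [9.7500 -19.5000]
K = S⁻¹·BᵀPA = [0.1283 -0.2566]
A−BK = [0.7566 -1.5132; -0.6151 1.2303]
AᵀP(A−BK) = [1.5617 -3.1234; -3.1234 6.2467]
P' = Q + AᵀP(A−BK) = [7.8117 -1.1234; -1.1234 7.2467]
tr(P') = 15.0584

0.1283 -0.2566


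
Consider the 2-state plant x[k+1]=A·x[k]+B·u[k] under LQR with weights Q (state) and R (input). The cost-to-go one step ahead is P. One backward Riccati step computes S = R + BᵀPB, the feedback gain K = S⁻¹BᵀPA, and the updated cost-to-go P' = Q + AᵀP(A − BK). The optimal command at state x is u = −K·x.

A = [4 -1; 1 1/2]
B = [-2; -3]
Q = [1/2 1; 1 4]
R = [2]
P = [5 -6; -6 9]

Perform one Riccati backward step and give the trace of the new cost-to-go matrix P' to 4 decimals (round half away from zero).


BᵀP = [8.0000 -15.0000]
S = R + BᵀPB = [2] + [29.0000] = [31.0000]
BᵀPA = [17.0000 -15.5000]
K = S⁻¹·BᵀPA = [0.5484 -0.5000]
A−BK = [5.0968 -2.0000; 2.6452 -1.0000]
AᵀP(A−BK) = [31.6774 -13.0000; -13.0000 5.5000]
P' = Q + AᵀP(A−BK) = [32.1774 -12.0000; -12.0000 9.5000]
tr(P') = 41.6774

41.6774


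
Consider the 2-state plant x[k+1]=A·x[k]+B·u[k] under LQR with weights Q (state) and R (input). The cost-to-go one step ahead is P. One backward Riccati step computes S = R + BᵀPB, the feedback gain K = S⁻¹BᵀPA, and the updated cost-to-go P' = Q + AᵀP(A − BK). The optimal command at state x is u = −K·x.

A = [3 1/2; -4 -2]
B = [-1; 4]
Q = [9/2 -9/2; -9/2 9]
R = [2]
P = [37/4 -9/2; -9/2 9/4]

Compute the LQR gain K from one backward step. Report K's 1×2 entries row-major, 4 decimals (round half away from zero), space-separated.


-1.6306 -0.4880

BᵀP = [-27.2500 13.5000]
S = R + BᵀPB = [2] + [81.2500] = [83.2500]
BᵀPA = [-135.7500 -40.6250]
K = S⁻¹·BᵀPA = [-1.6306 -0.4880]
A−BK = [1.3694 0.0120; 2.5225 -0.0480]
AᵀP(A−BK) = [5.8919 1.6306; 1.6306 0.4880]
P' = Q + AᵀP(A−BK) = [10.3919 -2.8694; -2.8694 9.4880]
tr(P') = 19.8799


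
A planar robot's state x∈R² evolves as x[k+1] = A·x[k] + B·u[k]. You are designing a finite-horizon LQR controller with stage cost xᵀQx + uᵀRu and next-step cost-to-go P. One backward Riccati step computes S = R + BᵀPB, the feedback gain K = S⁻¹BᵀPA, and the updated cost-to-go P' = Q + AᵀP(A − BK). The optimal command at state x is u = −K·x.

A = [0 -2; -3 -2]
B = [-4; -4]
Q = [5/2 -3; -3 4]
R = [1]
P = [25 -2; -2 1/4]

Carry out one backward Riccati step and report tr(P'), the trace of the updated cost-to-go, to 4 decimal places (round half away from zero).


7.7060

BᵀP = [-92.0000 7.0000]
S = R + BᵀPB = [1] + [340.0000] = [341.0000]
BᵀPA = [-21.0000 170.0000]
K = S⁻¹·BᵀPA = [-0.0616 0.4985]
A−BK = [-0.2463 -0.0059; -3.2463 -0.0059]
AᵀP(A−BK) = [0.9567 -0.0308; -0.0308 0.2493]
P' = Q + AᵀP(A−BK) = [3.4567 -3.0308; -3.0308 4.2493]
tr(P') = 7.7060


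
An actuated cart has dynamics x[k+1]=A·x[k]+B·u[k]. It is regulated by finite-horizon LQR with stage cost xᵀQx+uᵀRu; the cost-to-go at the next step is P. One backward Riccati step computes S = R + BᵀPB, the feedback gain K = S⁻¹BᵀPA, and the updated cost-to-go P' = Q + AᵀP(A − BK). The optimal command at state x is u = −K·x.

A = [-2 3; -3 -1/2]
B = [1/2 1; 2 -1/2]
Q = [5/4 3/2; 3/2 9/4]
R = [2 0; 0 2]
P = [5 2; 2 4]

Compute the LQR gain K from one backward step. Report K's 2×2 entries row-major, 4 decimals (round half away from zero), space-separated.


-1.6531 0.4871 -0.7823 1.8376

BᵀP = [6.5000 9.0000; 4.0000 0.0000]
S = R + BᵀPB = [2 0; 0 2] + [21.2500 2.0000; 2.0000 4.0000] = [23.2500 2.0000; 2.0000 6.0000]
BᵀPA = [-40.0000 15.0000; -8.0000 12.0000]
K = S⁻¹·BᵀPA = [-1.6531 0.4871; -0.7823 1.8376]
A−BK = [-0.3911 0.9188; -0.0849 -0.5554]
AᵀP(A−BK) = [7.6162 -5.8155; -5.8155 10.6421]
P' = Q + AᵀP(A−BK) = [8.8662 -4.3155; -4.3155 12.8921]
tr(P') = 21.7583


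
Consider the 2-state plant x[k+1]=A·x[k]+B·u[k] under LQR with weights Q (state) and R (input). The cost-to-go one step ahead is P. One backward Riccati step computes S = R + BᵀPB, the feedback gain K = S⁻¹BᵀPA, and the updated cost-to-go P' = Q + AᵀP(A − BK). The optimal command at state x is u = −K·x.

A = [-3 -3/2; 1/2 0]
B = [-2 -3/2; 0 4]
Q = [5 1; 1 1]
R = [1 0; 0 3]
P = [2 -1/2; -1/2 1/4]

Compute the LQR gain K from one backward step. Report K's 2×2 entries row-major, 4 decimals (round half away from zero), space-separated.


1.0435 0.5217 0.3109 0.1304

BᵀP = [-4.0000 1.0000; -5.0000 1.7500]
S = R + BᵀPB = [1 0; 0 3] + [8.0000 10.0000; 10.0000 14.5000] = [9.0000 10.0000; 10.0000 17.5000]
BᵀPA = [12.5000 6.0000; 15.8750 7.5000]
K = S⁻¹·BᵀPA = [1.0435 0.5217; 0.3109 0.1304]
A−BK = [-0.4467 -0.2609; -0.7435 -0.5217]
AᵀP(A−BK) = [1.5840 0.7826; 0.7826 0.3913]
P' = Q + AᵀP(A−BK) = [6.5840 1.7826; 1.7826 1.3913]
tr(P') = 7.9753


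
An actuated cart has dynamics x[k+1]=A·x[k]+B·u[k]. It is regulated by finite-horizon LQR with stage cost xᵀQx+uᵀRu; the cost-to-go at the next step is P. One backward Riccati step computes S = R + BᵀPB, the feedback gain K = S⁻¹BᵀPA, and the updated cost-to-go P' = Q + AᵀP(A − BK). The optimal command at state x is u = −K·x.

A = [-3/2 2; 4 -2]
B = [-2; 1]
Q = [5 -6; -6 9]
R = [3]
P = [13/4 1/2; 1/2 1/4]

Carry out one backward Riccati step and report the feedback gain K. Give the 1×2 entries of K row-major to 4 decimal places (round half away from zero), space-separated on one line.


BᵀP = [-6.0000 -0.7500]
S = R + BᵀPB = [3] + [11.2500] = [14.2500]
BᵀPA = [6.0000 -10.5000]
K = S⁻¹·BᵀPA = [0.4211 -0.7368]
A−BK = [-0.6579 0.5263; 3.5789 -1.2632]
AᵀP(A−BK) = [2.7862 -1.8289; -1.8289 2.2632]
P' = Q + AᵀP(A−BK) = [7.7862 -7.8289; -7.8289 11.2632]
tr(P') = 19.0493

0.4211 -0.7368


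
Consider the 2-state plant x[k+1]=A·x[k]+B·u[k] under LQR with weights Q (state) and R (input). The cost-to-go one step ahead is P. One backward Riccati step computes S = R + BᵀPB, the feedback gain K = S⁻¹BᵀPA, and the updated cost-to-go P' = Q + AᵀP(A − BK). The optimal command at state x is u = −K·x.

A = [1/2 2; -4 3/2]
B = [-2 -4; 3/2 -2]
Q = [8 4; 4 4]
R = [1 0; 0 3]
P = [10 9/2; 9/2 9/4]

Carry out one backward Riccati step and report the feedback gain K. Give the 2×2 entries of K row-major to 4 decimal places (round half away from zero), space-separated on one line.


-0.6401 -0.1143 0.4370 -0.5099

BᵀP = [-13.2500 -5.6250; -49.0000 -22.5000]
S = R + BᵀPB = [1 0; 0 3] + [18.0625 64.2500; 64.2500 241.0000] = [19.0625 64.2500; 64.2500 244.0000]
BᵀPA = [15.8750 -34.9375; 65.5000 -131.7500]
K = S⁻¹·BᵀPA = [-0.6401 -0.1143; 0.4370 -0.5099]
A−BK = [0.9678 -0.2681; -2.1659 0.6518]
AᵀP(A−BK) = [2.0386 -0.9146; -0.9146 0.8949]
P' = Q + AᵀP(A−BK) = [10.0386 3.0854; 3.0854 4.8949]
tr(P') = 14.9334


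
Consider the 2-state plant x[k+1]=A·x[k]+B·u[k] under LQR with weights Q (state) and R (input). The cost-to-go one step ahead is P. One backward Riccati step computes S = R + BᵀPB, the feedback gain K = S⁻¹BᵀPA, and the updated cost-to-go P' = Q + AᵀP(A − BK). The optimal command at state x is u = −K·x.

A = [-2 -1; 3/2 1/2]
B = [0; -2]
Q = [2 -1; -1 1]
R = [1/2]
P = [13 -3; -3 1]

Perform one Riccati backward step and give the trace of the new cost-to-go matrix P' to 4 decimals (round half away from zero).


30.6111

BᵀP = [6.0000 -2.0000]
S = R + BᵀPB = [1/2] + [4.0000] = [4.5000]
BᵀPA = [-15.0000 -7.0000]
K = S⁻¹·BᵀPA = [-3.3333 -1.5556]
A−BK = [-2.0000 -1.0000; -5.1667 -2.6111]
AᵀP(A−BK) = [22.2500 10.9167; 10.9167 5.3611]
P' = Q + AᵀP(A−BK) = [24.2500 9.9167; 9.9167 6.3611]
tr(P') = 30.6111


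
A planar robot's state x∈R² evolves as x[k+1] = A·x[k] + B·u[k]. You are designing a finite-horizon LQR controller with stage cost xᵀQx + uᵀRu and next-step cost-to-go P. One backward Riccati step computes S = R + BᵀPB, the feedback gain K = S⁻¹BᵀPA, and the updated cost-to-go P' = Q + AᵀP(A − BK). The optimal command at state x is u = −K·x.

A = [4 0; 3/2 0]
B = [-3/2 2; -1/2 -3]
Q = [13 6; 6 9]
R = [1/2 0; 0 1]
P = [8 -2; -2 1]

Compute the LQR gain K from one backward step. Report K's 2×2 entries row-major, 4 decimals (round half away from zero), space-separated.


BᵀP = [-11.0000 2.5000; 22.0000 -7.0000]
S = R + BᵀPB = [1/2 0; 0 1] + [15.2500 -29.5000; -29.5000 65.0000] = [15.7500 -29.5000; -29.5000 66.0000]
BᵀPA = [-40.2500 0.0000; 77.5000 0.0000]
K = S⁻¹·BᵀPA = [-2.1876 0.0000; 0.1965 0.0000]
A−BK = [0.3257 0.0000; 0.9956 0.0000]
AᵀP(A−BK) = [2.9742 0.0000; 0.0000 0.0000]
P' = Q + AᵀP(A−BK) = [15.9742 6.0000; 6.0000 9.0000]
tr(P') = 24.9742

-2.1876 0.0000 0.1965 0.0000


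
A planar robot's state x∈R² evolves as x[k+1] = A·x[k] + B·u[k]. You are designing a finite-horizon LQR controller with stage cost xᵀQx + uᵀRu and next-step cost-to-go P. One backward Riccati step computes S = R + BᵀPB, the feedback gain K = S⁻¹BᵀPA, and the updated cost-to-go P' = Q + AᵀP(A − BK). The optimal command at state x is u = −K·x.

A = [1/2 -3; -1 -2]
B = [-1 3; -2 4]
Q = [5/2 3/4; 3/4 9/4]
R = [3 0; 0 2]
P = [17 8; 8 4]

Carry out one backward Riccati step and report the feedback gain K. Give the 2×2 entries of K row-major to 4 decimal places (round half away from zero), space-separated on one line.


BᵀP = [-33.0000 -16.0000; 83.0000 40.0000]
S = R + BᵀPB = [3 0; 0 2] + [65.0000 -163.0000; -163.0000 409.0000] = [68.0000 -163.0000; -163.0000 411.0000]
BᵀPA = [-0.5000 131.0000; 1.5000 -329.0000]
K = S⁻¹·BᵀPA = [0.0283 0.1552; 0.0149 -0.7389]
A−BK = [0.4837 -0.6280; -1.0029 1.2661]
AᵀP(A−BK) = [0.2418 -0.3140; -0.3140 1.5591]
P' = Q + AᵀP(A−BK) = [2.7418 0.4360; 0.4360 3.8091]
tr(P') = 6.5509

0.0283 0.1552 0.0149 -0.7389


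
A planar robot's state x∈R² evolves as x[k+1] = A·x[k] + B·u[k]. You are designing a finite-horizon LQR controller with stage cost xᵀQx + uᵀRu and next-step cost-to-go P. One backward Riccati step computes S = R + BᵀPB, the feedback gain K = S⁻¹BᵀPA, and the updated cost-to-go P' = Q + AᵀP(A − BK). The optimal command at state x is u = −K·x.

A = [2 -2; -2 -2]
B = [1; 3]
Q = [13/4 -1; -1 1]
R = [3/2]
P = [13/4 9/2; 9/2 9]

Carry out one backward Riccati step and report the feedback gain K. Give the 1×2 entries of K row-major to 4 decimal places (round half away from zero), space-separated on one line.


-0.2616 -0.8559

BᵀP = [16.7500 31.5000]
S = R + BᵀPB = [3/2] + [111.2500] = [112.7500]
BᵀPA = [-29.5000 -96.5000]
K = S⁻¹·BᵀPA = [-0.2616 -0.8559]
A−BK = [2.2616 -1.1441; -1.2151 0.5676]
AᵀP(A−BK) = [5.2816 -2.2483; -2.2483 2.4080]
P' = Q + AᵀP(A−BK) = [8.5316 -3.2483; -3.2483 3.4080]
tr(P') = 11.9396


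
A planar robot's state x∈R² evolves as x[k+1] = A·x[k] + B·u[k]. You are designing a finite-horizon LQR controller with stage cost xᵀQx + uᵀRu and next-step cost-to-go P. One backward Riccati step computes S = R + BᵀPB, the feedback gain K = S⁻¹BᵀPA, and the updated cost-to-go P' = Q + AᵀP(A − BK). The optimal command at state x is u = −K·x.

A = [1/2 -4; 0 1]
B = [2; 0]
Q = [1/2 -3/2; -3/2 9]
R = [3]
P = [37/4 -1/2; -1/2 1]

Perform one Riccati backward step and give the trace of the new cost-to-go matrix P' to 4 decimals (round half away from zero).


22.0484

BᵀP = [18.5000 -1.0000]
S = R + BᵀPB = [3] + [37.0000] = [40.0000]
BᵀPA = [9.2500 -75.0000]
K = S⁻¹·BᵀPA = [0.2313 -1.8750]
A−BK = [0.0375 -0.2500; 0.0000 1.0000]
AᵀP(A−BK) = [0.1734 -1.4063; -1.4063 12.3750]
P' = Q + AᵀP(A−BK) = [0.6734 -2.9063; -2.9063 21.3750]
tr(P') = 22.0484


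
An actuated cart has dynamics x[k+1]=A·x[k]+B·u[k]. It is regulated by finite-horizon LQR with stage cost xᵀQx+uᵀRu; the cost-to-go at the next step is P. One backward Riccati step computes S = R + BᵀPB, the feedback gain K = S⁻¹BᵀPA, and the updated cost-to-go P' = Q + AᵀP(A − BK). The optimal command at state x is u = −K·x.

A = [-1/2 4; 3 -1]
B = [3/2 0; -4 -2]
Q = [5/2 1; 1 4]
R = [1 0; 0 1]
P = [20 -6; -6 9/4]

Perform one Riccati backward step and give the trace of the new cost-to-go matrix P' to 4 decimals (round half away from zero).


18.5779

BᵀP = [54.0000 -18.0000; 12.0000 -4.5000]
S = R + BᵀPB = [1 0; 0 1] + [153.0000 36.0000; 36.0000 9.0000] = [154.0000 36.0000; 36.0000 10.0000]
BᵀPA = [-81.0000 234.0000; -19.5000 52.5000]
K = S⁻¹·BᵀPA = [-0.4426 1.8443; -0.3566 -1.3893]
A−BK = [0.1639 1.2336; 0.5164 3.5984]
AᵀP(A−BK) = [0.4447 0.5430; 0.5430 11.6332]
P' = Q + AᵀP(A−BK) = [2.9447 1.5430; 1.5430 15.6332]
tr(P') = 18.5779


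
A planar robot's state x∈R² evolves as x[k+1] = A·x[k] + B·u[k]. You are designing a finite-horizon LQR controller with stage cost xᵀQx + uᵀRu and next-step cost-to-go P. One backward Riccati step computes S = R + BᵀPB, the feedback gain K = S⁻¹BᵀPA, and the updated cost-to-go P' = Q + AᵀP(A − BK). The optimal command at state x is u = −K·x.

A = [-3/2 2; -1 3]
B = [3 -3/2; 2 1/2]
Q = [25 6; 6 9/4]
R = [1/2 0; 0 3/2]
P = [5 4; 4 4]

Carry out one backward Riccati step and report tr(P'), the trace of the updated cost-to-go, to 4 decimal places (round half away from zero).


28.5346

BᵀP = [23.0000 20.0000; -5.5000 -4.0000]
S = R + BᵀPB = [1/2 0; 0 3/2] + [109.0000 -24.5000; -24.5000 6.2500] = [109.5000 -24.5000; -24.5000 7.7500]
BᵀPA = [-54.5000 106.0000; 12.2500 -23.0000]
K = S⁻¹·BᵀPA = [-0.4922 1.0388; 0.0247 0.3161]
A−BK = [0.0136 -0.6422; -0.0279 0.7645]
AᵀP(A−BK) = [0.1230 -0.2597; -0.2597 1.1616]
P' = Q + AᵀP(A−BK) = [25.1230 5.7403; 5.7403 3.4116]
tr(P') = 28.5346


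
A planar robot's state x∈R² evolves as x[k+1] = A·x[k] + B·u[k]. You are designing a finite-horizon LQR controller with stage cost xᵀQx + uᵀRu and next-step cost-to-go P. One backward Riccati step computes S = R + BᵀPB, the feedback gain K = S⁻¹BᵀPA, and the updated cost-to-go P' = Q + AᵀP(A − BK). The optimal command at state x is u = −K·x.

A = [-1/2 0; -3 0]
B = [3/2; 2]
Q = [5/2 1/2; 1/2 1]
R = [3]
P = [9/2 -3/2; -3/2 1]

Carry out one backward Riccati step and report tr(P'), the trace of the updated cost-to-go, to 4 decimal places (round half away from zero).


8.9692

BᵀP = [3.7500 -0.2500]
S = R + BᵀPB = [3] + [5.1250] = [8.1250]
BᵀPA = [-1.1250 0.0000]
K = S⁻¹·BᵀPA = [-0.1385 0.0000]
A−BK = [-0.2923 0.0000; -2.7231 0.0000]
AᵀP(A−BK) = [5.4692 0.0000; 0.0000 0.0000]
P' = Q + AᵀP(A−BK) = [7.9692 0.5000; 0.5000 1.0000]
tr(P') = 8.9692


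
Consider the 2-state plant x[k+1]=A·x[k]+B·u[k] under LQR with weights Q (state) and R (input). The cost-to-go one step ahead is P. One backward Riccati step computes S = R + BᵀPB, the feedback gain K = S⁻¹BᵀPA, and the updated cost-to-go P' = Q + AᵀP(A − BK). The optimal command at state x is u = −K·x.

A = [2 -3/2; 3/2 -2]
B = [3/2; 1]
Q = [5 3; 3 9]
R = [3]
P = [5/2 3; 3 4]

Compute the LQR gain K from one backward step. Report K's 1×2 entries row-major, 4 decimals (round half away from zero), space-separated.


BᵀP = [6.7500 8.5000]
S = R + BᵀPB = [3] + [18.6250] = [21.6250]
BᵀPA = [26.2500 -27.1250]
K = S⁻¹·BᵀPA = [1.2139 -1.2543]
A−BK = [0.1792 0.3815; 0.2861 -0.7457]
AᵀP(A−BK) = [5.1358 -5.3237; -5.3237 5.6012]
P' = Q + AᵀP(A−BK) = [10.1358 -2.3237; -2.3237 14.6012]
tr(P') = 24.7370

1.2139 -1.2543


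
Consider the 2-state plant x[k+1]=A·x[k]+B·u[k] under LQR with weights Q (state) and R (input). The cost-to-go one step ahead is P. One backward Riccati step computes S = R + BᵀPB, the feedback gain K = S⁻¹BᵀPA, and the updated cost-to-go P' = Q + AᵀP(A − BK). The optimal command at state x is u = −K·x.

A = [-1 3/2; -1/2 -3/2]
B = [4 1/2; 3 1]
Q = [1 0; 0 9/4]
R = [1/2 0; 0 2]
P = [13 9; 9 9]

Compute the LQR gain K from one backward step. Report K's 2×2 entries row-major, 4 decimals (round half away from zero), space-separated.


-0.2314 0.2009 0.0633 -0.7568

BᵀP = [79.0000 63.0000; 15.5000 13.5000]
S = R + BᵀPB = [1/2 0; 0 2] + [505.0000 102.5000; 102.5000 21.2500] = [505.5000 102.5000; 102.5000 23.2500]
BᵀPA = [-110.5000 24.0000; -22.2500 3.0000]
K = S⁻¹·BᵀPA = [-0.2314 0.2009; 0.0633 -0.7568]
A−BK = [-0.1059 1.0747; 0.1310 -1.3460]
AᵀP(A−BK) = [0.0853 -0.6356; -0.6356 6.4479]
P' = Q + AᵀP(A−BK) = [1.0853 -0.6356; -0.6356 8.6979]
tr(P') = 9.7832


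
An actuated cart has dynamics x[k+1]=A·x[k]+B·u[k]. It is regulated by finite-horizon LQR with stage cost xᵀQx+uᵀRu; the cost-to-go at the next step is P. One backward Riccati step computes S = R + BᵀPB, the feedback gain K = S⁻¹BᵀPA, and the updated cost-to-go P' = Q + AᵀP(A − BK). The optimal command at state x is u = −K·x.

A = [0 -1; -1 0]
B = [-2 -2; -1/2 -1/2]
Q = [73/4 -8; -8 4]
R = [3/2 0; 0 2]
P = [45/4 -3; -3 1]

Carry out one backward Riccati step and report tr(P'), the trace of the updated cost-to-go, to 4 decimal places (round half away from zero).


BᵀP = [-21.0000 5.5000; -21.0000 5.5000]
S = R + BᵀPB = [3/2 0; 0 2] + [39.2500 39.2500; 39.2500 39.2500] = [40.7500 39.2500; 39.2500 41.2500]
BᵀPA = [-5.5000 21.0000; -5.5000 21.0000]
K = S⁻¹·BᵀPA = [-0.0784 0.2992; -0.0588 0.2244]
A−BK = [-0.2743 0.0472; -1.0686 0.2618]
AᵀP(A−BK) = [0.2458 -0.1202; -0.1202 0.2545]
P' = Q + AᵀP(A−BK) = [18.4958 -8.1202; -8.1202 4.2545]
tr(P') = 22.7502

22.7502


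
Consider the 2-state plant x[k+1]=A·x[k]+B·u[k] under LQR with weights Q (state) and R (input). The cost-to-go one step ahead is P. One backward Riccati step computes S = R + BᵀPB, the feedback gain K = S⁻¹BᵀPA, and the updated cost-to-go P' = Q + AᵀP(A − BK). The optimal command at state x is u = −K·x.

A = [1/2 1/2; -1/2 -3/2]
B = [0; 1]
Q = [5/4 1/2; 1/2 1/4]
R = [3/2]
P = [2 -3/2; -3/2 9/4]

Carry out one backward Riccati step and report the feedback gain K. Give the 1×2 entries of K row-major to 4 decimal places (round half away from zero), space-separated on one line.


BᵀP = [-1.5000 2.2500]
S = R + BᵀPB = [3/2] + [2.2500] = [3.7500]
BᵀPA = [-1.8750 -4.1250]
K = S⁻¹·BᵀPA = [-0.5000 -1.1000]
A−BK = [0.5000 0.5000; 0.0000 -0.4000]
AᵀP(A−BK) = [0.8750 1.6250; 1.6250 3.2750]
P' = Q + AᵀP(A−BK) = [2.1250 2.1250; 2.1250 3.5250]
tr(P') = 5.6500

-0.5000 -1.1000


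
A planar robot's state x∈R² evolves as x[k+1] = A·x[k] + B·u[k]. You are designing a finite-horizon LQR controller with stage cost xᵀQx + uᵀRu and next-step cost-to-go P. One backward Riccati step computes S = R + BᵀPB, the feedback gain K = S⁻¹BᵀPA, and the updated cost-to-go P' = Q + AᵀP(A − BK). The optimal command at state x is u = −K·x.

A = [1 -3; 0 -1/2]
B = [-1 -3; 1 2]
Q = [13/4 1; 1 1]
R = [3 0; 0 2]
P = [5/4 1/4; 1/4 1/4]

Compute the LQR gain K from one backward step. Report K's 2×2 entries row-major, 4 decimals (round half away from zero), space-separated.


-0.0417 0.1146 -0.2778 0.8472

BᵀP = [-1.0000 0.0000; -3.2500 -0.2500]
S = R + BᵀPB = [3 0; 0 2] + [1.0000 3.0000; 3.0000 9.2500] = [4.0000 3.0000; 3.0000 11.2500]
BᵀPA = [-1.0000 3.0000; -3.2500 9.8750]
K = S⁻¹·BᵀPA = [-0.0417 0.1146; -0.2778 0.8472]
A−BK = [0.1250 -0.3438; 0.5972 -2.3090]
AᵀP(A−BK) = [0.3056 -1.0069; -1.0069 3.3524]
P' = Q + AᵀP(A−BK) = [3.5556 -0.0069; -0.0069 4.3524]
tr(P') = 7.9080


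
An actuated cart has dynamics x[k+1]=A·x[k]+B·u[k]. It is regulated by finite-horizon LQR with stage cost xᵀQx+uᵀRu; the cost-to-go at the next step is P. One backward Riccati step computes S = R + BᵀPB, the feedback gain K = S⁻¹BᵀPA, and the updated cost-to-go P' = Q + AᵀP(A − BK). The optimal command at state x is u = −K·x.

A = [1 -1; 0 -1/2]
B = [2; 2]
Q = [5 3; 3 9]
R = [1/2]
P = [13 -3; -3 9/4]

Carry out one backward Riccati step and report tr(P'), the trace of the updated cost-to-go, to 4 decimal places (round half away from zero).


BᵀP = [20.0000 -1.5000]
S = R + BᵀPB = [1/2] + [37.0000] = [37.5000]
BᵀPA = [20.0000 -19.2500]
K = S⁻¹·BᵀPA = [0.5333 -0.5133]
A−BK = [-0.0667 0.0267; -1.0667 0.5267]
AᵀP(A−BK) = [2.3333 -1.2333; -1.2333 0.6808]
P' = Q + AᵀP(A−BK) = [7.3333 1.7667; 1.7667 9.6808]
tr(P') = 17.0142

17.0142


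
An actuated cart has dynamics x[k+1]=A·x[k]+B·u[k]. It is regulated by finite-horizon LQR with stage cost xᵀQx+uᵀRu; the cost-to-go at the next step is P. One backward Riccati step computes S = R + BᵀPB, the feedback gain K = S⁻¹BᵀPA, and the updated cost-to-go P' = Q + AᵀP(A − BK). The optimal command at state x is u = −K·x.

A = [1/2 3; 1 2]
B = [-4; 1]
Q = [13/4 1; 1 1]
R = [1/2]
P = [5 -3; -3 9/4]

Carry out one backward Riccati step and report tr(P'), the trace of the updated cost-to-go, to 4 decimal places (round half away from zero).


BᵀP = [-23.0000 14.2500]
S = R + BᵀPB = [1/2] + [106.2500] = [106.7500]
BᵀPA = [2.7500 -40.5000]
K = S⁻¹·BᵀPA = [0.0258 -0.3794]
A−BK = [0.6030 1.4824; 0.9742 2.3794]
AᵀP(A−BK) = [0.4292 1.0433; 1.0433 2.6347]
P' = Q + AᵀP(A−BK) = [3.6792 2.0433; 2.0433 3.6347]
tr(P') = 7.3138

7.3138


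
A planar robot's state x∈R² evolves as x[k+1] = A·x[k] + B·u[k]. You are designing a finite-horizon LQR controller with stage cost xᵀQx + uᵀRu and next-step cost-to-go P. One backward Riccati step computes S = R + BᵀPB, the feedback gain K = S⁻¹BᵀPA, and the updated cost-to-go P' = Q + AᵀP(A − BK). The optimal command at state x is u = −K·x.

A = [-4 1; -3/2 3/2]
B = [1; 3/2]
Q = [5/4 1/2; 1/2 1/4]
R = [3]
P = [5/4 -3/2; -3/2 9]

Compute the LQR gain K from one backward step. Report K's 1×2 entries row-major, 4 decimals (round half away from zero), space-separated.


-0.7000 0.8500

BᵀP = [-1.0000 12.0000]
S = R + BᵀPB = [3] + [17.0000] = [20.0000]
BᵀPA = [-14.0000 17.0000]
K = S⁻¹·BᵀPA = [-0.7000 0.8500]
A−BK = [-3.3000 0.1500; -0.4500 0.2250]
AᵀP(A−BK) = [12.4500 -2.1000; -2.1000 2.5500]
P' = Q + AᵀP(A−BK) = [13.7000 -1.6000; -1.6000 2.8000]
tr(P') = 16.5000


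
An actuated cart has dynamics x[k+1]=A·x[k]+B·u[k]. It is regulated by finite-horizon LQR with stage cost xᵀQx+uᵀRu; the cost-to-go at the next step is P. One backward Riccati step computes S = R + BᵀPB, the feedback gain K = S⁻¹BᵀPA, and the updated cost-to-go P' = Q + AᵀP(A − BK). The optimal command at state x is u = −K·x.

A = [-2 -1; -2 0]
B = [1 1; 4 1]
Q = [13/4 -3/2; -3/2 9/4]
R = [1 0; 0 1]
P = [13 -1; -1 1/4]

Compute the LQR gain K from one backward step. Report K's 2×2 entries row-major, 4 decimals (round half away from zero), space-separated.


BᵀP = [9.0000 0.0000; 12.0000 -0.7500]
S = R + BᵀPB = [1 0; 0 1] + [9.0000 9.0000; 9.0000 11.2500] = [10.0000 9.0000; 9.0000 12.2500]
BᵀPA = [-18.0000 -9.0000; -22.5000 -12.0000]
K = S⁻¹·BᵀPA = [-0.4337 -0.0542; -1.5181 -0.9398]
A−BK = [-0.0482 -0.0060; 1.2530 1.1566]
AᵀP(A−BK) = [3.0361 1.8795; 1.8795 1.2349]
P' = Q + AᵀP(A−BK) = [6.2861 0.3795; 0.3795 3.4849]
tr(P') = 9.7711

-0.4337 -0.0542 -1.5181 -0.9398


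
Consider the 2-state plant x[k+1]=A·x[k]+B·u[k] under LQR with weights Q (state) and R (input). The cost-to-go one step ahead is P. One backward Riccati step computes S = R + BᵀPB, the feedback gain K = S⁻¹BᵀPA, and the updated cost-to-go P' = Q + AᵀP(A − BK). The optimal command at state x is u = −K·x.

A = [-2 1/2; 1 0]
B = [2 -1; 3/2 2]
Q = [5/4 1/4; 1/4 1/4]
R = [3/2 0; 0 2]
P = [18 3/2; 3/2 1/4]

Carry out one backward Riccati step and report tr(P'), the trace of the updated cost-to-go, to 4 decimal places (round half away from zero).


2.9231

BᵀP = [38.2500 3.3750; -15.0000 -1.0000]
S = R + BᵀPB = [3/2 0; 0 2] + [81.5625 -31.5000; -31.5000 13.0000] = [83.0625 -31.5000; -31.5000 15.0000]
BᵀPA = [-73.1250 19.1250; 29.0000 -7.5000]
K = S⁻¹·BᵀPA = [-0.7228 0.1996; 0.4154 -0.0809]
A−BK = [-0.1390 0.0200; 1.2535 -0.1375]
AᵀP(A−BK) = [1.3466 -0.3104; -0.3104 0.0765]
P' = Q + AᵀP(A−BK) = [2.5966 -0.0604; -0.0604 0.3265]
tr(P') = 2.9231


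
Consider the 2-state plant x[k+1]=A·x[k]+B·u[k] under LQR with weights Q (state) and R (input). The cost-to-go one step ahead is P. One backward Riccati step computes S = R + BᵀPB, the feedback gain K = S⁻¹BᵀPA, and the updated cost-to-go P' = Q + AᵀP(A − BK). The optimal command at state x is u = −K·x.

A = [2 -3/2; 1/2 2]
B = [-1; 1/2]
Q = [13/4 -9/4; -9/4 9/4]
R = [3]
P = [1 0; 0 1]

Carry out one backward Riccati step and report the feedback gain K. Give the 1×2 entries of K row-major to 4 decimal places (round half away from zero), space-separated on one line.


-0.4118 0.5882

BᵀP = [-1.0000 0.5000]
S = R + BᵀPB = [3] + [1.2500] = [4.2500]
BᵀPA = [-1.7500 2.5000]
K = S⁻¹·BᵀPA = [-0.4118 0.5882]
A−BK = [1.5882 -0.9118; 0.7059 1.7059]
AᵀP(A−BK) = [3.5294 -0.9706; -0.9706 4.7794]
P' = Q + AᵀP(A−BK) = [6.7794 -3.2206; -3.2206 7.0294]
tr(P') = 13.8088


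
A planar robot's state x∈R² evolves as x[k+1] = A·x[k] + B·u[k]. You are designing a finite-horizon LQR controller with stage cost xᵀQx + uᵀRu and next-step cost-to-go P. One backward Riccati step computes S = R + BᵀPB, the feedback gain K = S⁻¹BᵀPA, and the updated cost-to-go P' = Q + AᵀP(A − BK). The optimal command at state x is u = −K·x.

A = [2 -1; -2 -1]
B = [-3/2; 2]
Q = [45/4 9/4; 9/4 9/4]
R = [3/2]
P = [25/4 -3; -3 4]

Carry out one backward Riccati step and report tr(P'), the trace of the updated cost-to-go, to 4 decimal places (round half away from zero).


BᵀP = [-15.3750 12.5000]
S = R + BᵀPB = [3/2] + [48.0625] = [49.5625]
BᵀPA = [-55.7500 2.8750]
K = S⁻¹·BᵀPA = [-1.1248 0.0580]
A−BK = [0.3127 -0.9130; 0.2497 -1.1160]
AᵀP(A−BK) = [2.2900 -1.2661; -1.2661 4.0832]
P' = Q + AᵀP(A−BK) = [13.5400 0.9839; 0.9839 6.3332]
tr(P') = 19.8733

19.8733


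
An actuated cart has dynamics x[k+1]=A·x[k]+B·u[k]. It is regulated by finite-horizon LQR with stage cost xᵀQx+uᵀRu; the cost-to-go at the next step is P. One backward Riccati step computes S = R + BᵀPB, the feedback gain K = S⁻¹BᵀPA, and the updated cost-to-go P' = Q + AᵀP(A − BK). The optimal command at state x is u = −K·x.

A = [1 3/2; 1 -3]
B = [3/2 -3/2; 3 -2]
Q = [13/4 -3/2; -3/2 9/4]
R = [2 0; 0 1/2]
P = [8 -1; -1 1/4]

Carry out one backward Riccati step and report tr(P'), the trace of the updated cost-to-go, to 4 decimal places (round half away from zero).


10.9516

BᵀP = [9.0000 -0.7500; -10.0000 1.0000]
S = R + BᵀPB = [2 0; 0 1/2] + [11.2500 -12.0000; -12.0000 13.0000] = [13.2500 -12.0000; -12.0000 13.5000]
BᵀPA = [8.2500 15.7500; -9.0000 -18.0000]
K = S⁻¹·BᵀPA = [0.0968 -0.0968; -0.5806 -1.4194]
A−BK = [-0.0161 -0.4839; -0.4516 -5.5484]
AᵀP(A−BK) = [0.2258 0.7742; 0.7742 5.2258]
P' = Q + AᵀP(A−BK) = [3.4758 -0.7258; -0.7258 7.4758]
tr(P') = 10.9516


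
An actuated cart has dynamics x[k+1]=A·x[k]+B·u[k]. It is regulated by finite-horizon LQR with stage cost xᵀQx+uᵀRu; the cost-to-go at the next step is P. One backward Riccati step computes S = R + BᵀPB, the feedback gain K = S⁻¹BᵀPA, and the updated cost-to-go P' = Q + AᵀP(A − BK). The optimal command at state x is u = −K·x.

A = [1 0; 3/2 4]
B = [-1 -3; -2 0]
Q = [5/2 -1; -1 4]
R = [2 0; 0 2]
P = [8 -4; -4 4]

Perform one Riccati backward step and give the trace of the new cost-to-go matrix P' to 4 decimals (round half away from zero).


BᵀP = [0.0000 -4.0000; -24.0000 12.0000]
S = R + BᵀPB = [2 0; 0 2] + [8.0000 0.0000; 0.0000 72.0000] = [10.0000 0.0000; 0.0000 74.0000]
BᵀPA = [-6.0000 -16.0000; -6.0000 48.0000]
K = S⁻¹·BᵀPA = [-0.6000 -1.6000; -0.0811 0.6486]
A−BK = [0.1568 0.3459; 0.3000 0.8000]
AᵀP(A−BK) = [0.9135 2.2919; 2.2919 7.2649]
P' = Q + AᵀP(A−BK) = [3.4135 1.2919; 1.2919 11.2649]
tr(P') = 14.6784

14.6784


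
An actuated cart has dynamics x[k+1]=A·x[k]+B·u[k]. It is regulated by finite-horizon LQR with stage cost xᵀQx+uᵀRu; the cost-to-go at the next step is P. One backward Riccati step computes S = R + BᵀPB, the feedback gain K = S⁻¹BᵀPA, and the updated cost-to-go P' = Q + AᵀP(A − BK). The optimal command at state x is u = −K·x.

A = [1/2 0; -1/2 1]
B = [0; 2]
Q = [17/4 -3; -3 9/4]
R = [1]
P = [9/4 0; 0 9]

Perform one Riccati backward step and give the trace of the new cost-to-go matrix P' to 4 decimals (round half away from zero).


BᵀP = [0.0000 18.0000]
S = R + BᵀPB = [1] + [36.0000] = [37.0000]
BᵀPA = [-9.0000 18.0000]
K = S⁻¹·BᵀPA = [-0.2432 0.4865]
A−BK = [0.5000 0.0000; -0.0135 0.0270]
AᵀP(A−BK) = [0.6233 -0.1216; -0.1216 0.2432]
P' = Q + AᵀP(A−BK) = [4.8733 -3.1216; -3.1216 2.4932]
tr(P') = 7.3666

7.3666


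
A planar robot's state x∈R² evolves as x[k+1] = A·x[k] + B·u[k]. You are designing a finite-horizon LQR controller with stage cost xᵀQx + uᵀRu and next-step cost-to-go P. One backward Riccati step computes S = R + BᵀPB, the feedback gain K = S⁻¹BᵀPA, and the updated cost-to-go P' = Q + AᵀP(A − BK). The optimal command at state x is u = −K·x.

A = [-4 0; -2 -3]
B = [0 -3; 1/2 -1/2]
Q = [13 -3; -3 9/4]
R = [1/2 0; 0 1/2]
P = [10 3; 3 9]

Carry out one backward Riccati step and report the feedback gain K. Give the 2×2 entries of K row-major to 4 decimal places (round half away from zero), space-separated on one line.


-2.1067 -4.6969 1.3639 0.0864

BᵀP = [1.5000 4.5000; -31.5000 -13.5000]
S = R + BᵀPB = [1/2 0; 0 1/2] + [2.2500 -6.7500; -6.7500 101.2500] = [2.7500 -6.7500; -6.7500 101.7500]
BᵀPA = [-15.0000 -13.5000; 153.0000 40.5000]
K = S⁻¹·BᵀPA = [-2.1067 -4.6969; 1.3639 0.0864]
A−BK = [0.0918 0.2593; -0.2647 -0.6083]
AᵀP(A−BK) = [3.7182 6.3202; 6.3202 14.0907]
P' = Q + AᵀP(A−BK) = [16.7182 3.3202; 3.3202 16.3407]
tr(P') = 33.0590


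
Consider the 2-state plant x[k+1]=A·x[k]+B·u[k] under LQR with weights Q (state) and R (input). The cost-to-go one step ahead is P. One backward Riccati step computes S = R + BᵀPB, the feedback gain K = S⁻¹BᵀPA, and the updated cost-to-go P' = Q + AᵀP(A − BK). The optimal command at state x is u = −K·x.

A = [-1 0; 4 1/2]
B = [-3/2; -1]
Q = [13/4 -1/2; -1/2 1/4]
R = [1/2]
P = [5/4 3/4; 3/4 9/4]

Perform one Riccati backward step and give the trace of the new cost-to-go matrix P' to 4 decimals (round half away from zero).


BᵀP = [-2.6250 -3.3750]
S = R + BᵀPB = [1/2] + [7.3125] = [7.8125]
BᵀPA = [-10.8750 -1.6875]
K = S⁻¹·BᵀPA = [-1.3920 -0.2160]
A−BK = [-3.0880 -0.3240; 2.6080 0.2840]
AᵀP(A−BK) = [16.1120 1.7760; 1.7760 0.1980]
P' = Q + AᵀP(A−BK) = [19.3620 1.2760; 1.2760 0.4480]
tr(P') = 19.8100

19.8100


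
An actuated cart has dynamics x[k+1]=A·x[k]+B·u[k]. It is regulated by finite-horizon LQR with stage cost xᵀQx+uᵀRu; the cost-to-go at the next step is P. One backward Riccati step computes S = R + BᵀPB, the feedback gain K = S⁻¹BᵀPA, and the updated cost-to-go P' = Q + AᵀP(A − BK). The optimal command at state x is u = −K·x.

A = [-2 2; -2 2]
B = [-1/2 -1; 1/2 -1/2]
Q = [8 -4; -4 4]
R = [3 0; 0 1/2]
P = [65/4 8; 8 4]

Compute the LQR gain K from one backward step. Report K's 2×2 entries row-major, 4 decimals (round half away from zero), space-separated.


0.0686 -0.0686 2.3359 -2.3359

BᵀP = [-4.1250 -2.0000; -20.2500 -10.0000]
S = R + BᵀPB = [3 0; 0 1/2] + [1.0625 5.1250; 5.1250 25.2500] = [4.0625 5.1250; 5.1250 25.7500]
BᵀPA = [12.2500 -12.2500; 60.5000 -60.5000]
K = S⁻¹·BᵀPA = [0.0686 -0.0686; 2.3359 -2.3359]
A−BK = [0.3702 -0.3702; -0.8664 0.8664]
AᵀP(A−BK) = [2.8400 -2.8400; -2.8400 2.8400]
P' = Q + AᵀP(A−BK) = [10.8400 -6.8400; -6.8400 6.8400]
tr(P') = 17.6801
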